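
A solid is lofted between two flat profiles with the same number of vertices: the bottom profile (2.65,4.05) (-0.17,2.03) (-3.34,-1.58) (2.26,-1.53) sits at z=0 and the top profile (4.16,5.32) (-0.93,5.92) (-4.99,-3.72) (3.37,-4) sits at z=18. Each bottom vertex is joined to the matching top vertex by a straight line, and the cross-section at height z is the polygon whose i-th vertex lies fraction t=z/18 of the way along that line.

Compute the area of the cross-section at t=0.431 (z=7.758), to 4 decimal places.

Cross-section at t=0.431: each vertex is (1-t)·p0[i] + t·p1[i].
  v1: (1-0.431)·(2.65,4.05) + 0.431·(4.16,5.32) = (3.3008,4.5974)
  v2: (1-0.431)·(-0.17,2.03) + 0.431·(-0.93,5.92) = (-0.4976,3.7066)
  v3: (1-0.431)·(-3.34,-1.58) + 0.431·(-4.99,-3.72) = (-4.0511,-2.5023)
  v4: (1-0.431)·(2.26,-1.53) + 0.431·(3.37,-4) = (2.7384,-2.5946)
Shoelace sum Σ(x_i·y_{i+1} − x_{i+1}·y_i):
  i=1: 3.3008·3.7066 − -0.4976·4.5974 = +14.5222 (running +14.5222)
  i=2: -0.4976·-2.5023 − -4.0511·3.7066 = +16.2610 (running +30.7832)
  i=3: -4.0511·-2.5946 − 2.7384·-2.5023 = +17.3634 (running +48.1467)
  i=4: 2.7384·4.5974 − 3.3008·-2.5946 = +21.1537 (running +69.3003)
Area = |Σ|/2 = |69.3003|/2 = 34.6502

Area at t=0.431: 34.6502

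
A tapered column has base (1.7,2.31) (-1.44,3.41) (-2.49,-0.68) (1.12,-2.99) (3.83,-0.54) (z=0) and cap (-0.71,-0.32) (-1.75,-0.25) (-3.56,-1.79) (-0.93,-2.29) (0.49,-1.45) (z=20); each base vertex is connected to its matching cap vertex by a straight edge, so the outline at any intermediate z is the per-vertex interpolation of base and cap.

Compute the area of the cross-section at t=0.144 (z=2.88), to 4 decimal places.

Area at t=0.144: 20.2339

Cross-section at t=0.144: each vertex is (1-t)·p0[i] + t·p1[i].
  v1: (1-0.144)·(1.7,2.31) + 0.144·(-0.71,-0.32) = (1.3530,1.9313)
  v2: (1-0.144)·(-1.44,3.41) + 0.144·(-1.75,-0.25) = (-1.4846,2.8830)
  v3: (1-0.144)·(-2.49,-0.68) + 0.144·(-3.56,-1.79) = (-2.6441,-0.8398)
  v4: (1-0.144)·(1.12,-2.99) + 0.144·(-0.93,-2.29) = (0.8248,-2.8892)
  v5: (1-0.144)·(3.83,-0.54) + 0.144·(0.49,-1.45) = (3.3490,-0.6710)
Shoelace sum Σ(x_i·y_{i+1} − x_{i+1}·y_i):
  i=1: 1.3530·2.8830 − -1.4846·1.9313 = +6.7678 (running +6.7678)
  i=2: -1.4846·-0.8398 − -2.6441·2.8830 = +8.8696 (running +15.6374)
  i=3: -2.6441·-2.8892 − 0.8248·-0.8398 = +8.3320 (running +23.9694)
  i=4: 0.8248·-0.6710 − 3.3490·-2.8892 = +9.1226 (running +33.0920)
  i=5: 3.3490·1.9313 − 1.3530·-0.6710 = +7.3758 (running +40.4678)
Area = |Σ|/2 = |40.4678|/2 = 20.2339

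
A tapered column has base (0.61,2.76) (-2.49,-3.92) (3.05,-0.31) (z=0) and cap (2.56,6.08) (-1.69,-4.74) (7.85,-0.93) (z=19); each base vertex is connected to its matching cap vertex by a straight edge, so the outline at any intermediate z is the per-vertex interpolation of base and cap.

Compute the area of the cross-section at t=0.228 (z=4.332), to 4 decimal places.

Cross-section at t=0.228: each vertex is (1-t)·p0[i] + t·p1[i].
  v1: (1-0.228)·(0.61,2.76) + 0.228·(2.56,6.08) = (1.0546,3.5170)
  v2: (1-0.228)·(-2.49,-3.92) + 0.228·(-1.69,-4.74) = (-2.3076,-4.1070)
  v3: (1-0.228)·(3.05,-0.31) + 0.228·(7.85,-0.93) = (4.1444,-0.4514)
Shoelace sum Σ(x_i·y_{i+1} − x_{i+1}·y_i):
  i=1: 1.0546·-4.1070 − -2.3076·3.5170 = +3.7845 (running +3.7845)
  i=2: -2.3076·-0.4514 − 4.1444·-4.1070 = +18.0624 (running +21.8470)
  i=3: 4.1444·3.5170 − 1.0546·-0.4514 = +15.0517 (running +36.8987)
Area = |Σ|/2 = |36.8987|/2 = 18.4493

Area at t=0.228: 18.4493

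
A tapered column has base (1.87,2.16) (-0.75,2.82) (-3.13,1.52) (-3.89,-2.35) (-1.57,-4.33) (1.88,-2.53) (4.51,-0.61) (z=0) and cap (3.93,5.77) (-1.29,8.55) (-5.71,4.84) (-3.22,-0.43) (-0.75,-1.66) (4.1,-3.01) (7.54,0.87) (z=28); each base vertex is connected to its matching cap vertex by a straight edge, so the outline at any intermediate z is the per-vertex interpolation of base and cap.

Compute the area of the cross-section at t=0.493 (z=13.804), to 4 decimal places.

Area at t=0.493: 60.4516

Cross-section at t=0.493: each vertex is (1-t)·p0[i] + t·p1[i].
  v1: (1-0.493)·(1.87,2.16) + 0.493·(3.93,5.77) = (2.8856,3.9397)
  v2: (1-0.493)·(-0.75,2.82) + 0.493·(-1.29,8.55) = (-1.0162,5.6449)
  v3: (1-0.493)·(-3.13,1.52) + 0.493·(-5.71,4.84) = (-4.4019,3.1568)
  v4: (1-0.493)·(-3.89,-2.35) + 0.493·(-3.22,-0.43) = (-3.5597,-1.4034)
  v5: (1-0.493)·(-1.57,-4.33) + 0.493·(-0.75,-1.66) = (-1.1657,-3.0137)
  v6: (1-0.493)·(1.88,-2.53) + 0.493·(4.1,-3.01) = (2.9745,-2.7666)
  v7: (1-0.493)·(4.51,-0.61) + 0.493·(7.54,0.87) = (6.0038,0.1196)
Shoelace sum Σ(x_i·y_{i+1} − x_{i+1}·y_i):
  i=1: 2.8856·5.6449 − -1.0162·3.9397 = +20.2924 (running +20.2924)
  i=2: -1.0162·3.1568 − -4.4019·5.6449 = +21.6405 (running +41.9329)
  i=3: -4.4019·-1.4034 − -3.5597·3.1568 = +17.4149 (running +59.3479)
  i=4: -3.5597·-3.0137 − -1.1657·-1.4034 = +9.0918 (running +68.4396)
  i=5: -1.1657·-2.7666 − 2.9745·-3.0137 = +12.1893 (running +80.6289)
  i=6: 2.9745·0.1196 − 6.0038·-2.7666 = +16.9662 (running +97.5951)
  i=7: 6.0038·3.9397 − 2.8856·0.1196 = +23.3081 (running +120.9032)
Area = |Σ|/2 = |120.9032|/2 = 60.4516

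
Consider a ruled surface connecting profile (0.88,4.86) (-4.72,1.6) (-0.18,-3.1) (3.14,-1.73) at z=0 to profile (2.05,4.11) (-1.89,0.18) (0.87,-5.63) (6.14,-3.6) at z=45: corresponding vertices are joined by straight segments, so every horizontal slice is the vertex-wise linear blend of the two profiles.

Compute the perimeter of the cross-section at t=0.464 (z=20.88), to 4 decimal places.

Perimeter at t=0.464: 24.7139

Cross-section at t=0.464: each vertex is (1-t)·p0[i] + t·p1[i].
  v1: (1-0.464)·(0.88,4.86) + 0.464·(2.05,4.11) = (1.4229,4.5120)
  v2: (1-0.464)·(-4.72,1.6) + 0.464·(-1.89,0.18) = (-3.4069,0.9411)
  v3: (1-0.464)·(-0.18,-3.1) + 0.464·(0.87,-5.63) = (0.3072,-4.2739)
  v4: (1-0.464)·(3.14,-1.73) + 0.464·(6.14,-3.6) = (4.5320,-2.5977)
Perimeter = Σ |v_{i+1} − v_i|:
  edge 1→2: √(-4.8298² + -3.5709²) = 6.0065 (running 6.0065)
  edge 2→3: √(3.7141² + -5.2150²) = 6.4024 (running 12.4089)
  edge 3→4: √(4.2248² + 1.6762²) = 4.5452 (running 16.9541)
  edge 4→1: √(-3.1091² + 7.1097²) = 7.7598 (running 24.7139)
Perimeter = 24.7139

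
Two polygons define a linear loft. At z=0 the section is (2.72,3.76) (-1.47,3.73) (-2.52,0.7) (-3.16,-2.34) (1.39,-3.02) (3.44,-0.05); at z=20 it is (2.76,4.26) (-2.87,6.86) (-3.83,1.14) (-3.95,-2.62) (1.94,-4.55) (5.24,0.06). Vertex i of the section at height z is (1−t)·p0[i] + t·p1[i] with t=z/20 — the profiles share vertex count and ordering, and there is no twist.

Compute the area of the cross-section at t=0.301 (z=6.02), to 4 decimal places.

Cross-section at t=0.301: each vertex is (1-t)·p0[i] + t·p1[i].
  v1: (1-0.301)·(2.72,3.76) + 0.301·(2.76,4.26) = (2.7320,3.9105)
  v2: (1-0.301)·(-1.47,3.73) + 0.301·(-2.87,6.86) = (-1.8914,4.6721)
  v3: (1-0.301)·(-2.52,0.7) + 0.301·(-3.83,1.14) = (-2.9143,0.8324)
  v4: (1-0.301)·(-3.16,-2.34) + 0.301·(-3.95,-2.62) = (-3.3978,-2.4243)
  v5: (1-0.301)·(1.39,-3.02) + 0.301·(1.94,-4.55) = (1.5555,-3.4805)
  v6: (1-0.301)·(3.44,-0.05) + 0.301·(5.24,0.06) = (3.9818,-0.0169)
Shoelace sum Σ(x_i·y_{i+1} − x_{i+1}·y_i):
  i=1: 2.7320·4.6721 − -1.8914·3.9105 = +20.1608 (running +20.1608)
  i=2: -1.8914·0.8324 − -2.9143·4.6721 = +12.0416 (running +32.2023)
  i=3: -2.9143·-2.4243 − -3.3978·0.8324 = +9.8936 (running +42.0959)
  i=4: -3.3978·-3.4805 − 1.5555·-2.4243 = +15.5972 (running +57.6931)
  i=5: 1.5555·-0.0169 − 3.9818·-3.4805 = +13.8325 (running +71.5256)
  i=6: 3.9818·3.9105 − 2.7320·-0.0169 = +15.6170 (running +87.1426)
Area = |Σ|/2 = |87.1426|/2 = 43.5713

Area at t=0.301: 43.5713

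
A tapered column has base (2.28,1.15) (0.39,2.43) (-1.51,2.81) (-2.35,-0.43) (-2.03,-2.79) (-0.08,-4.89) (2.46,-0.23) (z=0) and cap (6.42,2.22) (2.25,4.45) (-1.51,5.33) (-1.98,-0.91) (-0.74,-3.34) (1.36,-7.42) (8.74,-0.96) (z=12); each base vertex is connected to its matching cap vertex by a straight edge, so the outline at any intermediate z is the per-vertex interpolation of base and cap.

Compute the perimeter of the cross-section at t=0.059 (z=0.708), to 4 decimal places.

Cross-section at t=0.059: each vertex is (1-t)·p0[i] + t·p1[i].
  v1: (1-0.059)·(2.28,1.15) + 0.059·(6.42,2.22) = (2.5243,1.2131)
  v2: (1-0.059)·(0.39,2.43) + 0.059·(2.25,4.45) = (0.4997,2.5492)
  v3: (1-0.059)·(-1.51,2.81) + 0.059·(-1.51,5.33) = (-1.5100,2.9587)
  v4: (1-0.059)·(-2.35,-0.43) + 0.059·(-1.98,-0.91) = (-2.3282,-0.4583)
  v5: (1-0.059)·(-2.03,-2.79) + 0.059·(-0.74,-3.34) = (-1.9539,-2.8225)
  v6: (1-0.059)·(-0.08,-4.89) + 0.059·(1.36,-7.42) = (0.0050,-5.0393)
  v7: (1-0.059)·(2.46,-0.23) + 0.059·(8.74,-0.96) = (2.8305,-0.2731)
Perimeter = Σ |v_{i+1} − v_i|:
  edge 1→2: √(-2.0245² + 1.3361²) = 2.4256 (running 2.4256)
  edge 2→3: √(-2.0097² + 0.4095²) = 2.0510 (running 4.4767)
  edge 3→4: √(-0.8182² + -3.4170²) = 3.5136 (running 7.9903)
  edge 4→5: √(0.3743² + -2.3641²) = 2.3936 (running 10.3838)
  edge 5→6: √(1.9588² + -2.2168²) = 2.9583 (running 13.3421)
  edge 6→7: √(2.8256² + 4.7662²) = 5.5408 (running 18.8829)
  edge 7→1: √(-0.3063² + 1.4862²) = 1.5174 (running 20.4003)
Perimeter = 20.4003

Perimeter at t=0.059: 20.4003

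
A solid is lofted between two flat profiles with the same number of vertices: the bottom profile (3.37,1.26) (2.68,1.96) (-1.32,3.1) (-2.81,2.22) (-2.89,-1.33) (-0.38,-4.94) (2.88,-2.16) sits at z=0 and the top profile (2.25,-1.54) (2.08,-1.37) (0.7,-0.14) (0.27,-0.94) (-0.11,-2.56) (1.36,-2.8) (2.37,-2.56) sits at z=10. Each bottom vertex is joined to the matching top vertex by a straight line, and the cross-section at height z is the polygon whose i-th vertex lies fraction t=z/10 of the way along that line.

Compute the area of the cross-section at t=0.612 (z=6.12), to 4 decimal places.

Cross-section at t=0.612: each vertex is (1-t)·p0[i] + t·p1[i].
  v1: (1-0.612)·(3.37,1.26) + 0.612·(2.25,-1.54) = (2.6846,-0.4536)
  v2: (1-0.612)·(2.68,1.96) + 0.612·(2.08,-1.37) = (2.3128,-0.0780)
  v3: (1-0.612)·(-1.32,3.1) + 0.612·(0.7,-0.14) = (-0.0838,1.1171)
  v4: (1-0.612)·(-2.81,2.22) + 0.612·(0.27,-0.94) = (-0.9250,0.2861)
  v5: (1-0.612)·(-2.89,-1.33) + 0.612·(-0.11,-2.56) = (-1.1886,-2.0828)
  v6: (1-0.612)·(-0.38,-4.94) + 0.612·(1.36,-2.8) = (0.6849,-3.6303)
  v7: (1-0.612)·(2.88,-2.16) + 0.612·(2.37,-2.56) = (2.5679,-2.4048)
Shoelace sum Σ(x_i·y_{i+1} − x_{i+1}·y_i):
  i=1: 2.6846·-0.0780 − 2.3128·-0.4536 = +0.8398 (running +0.8398)
  i=2: 2.3128·1.1171 − -0.0838·-0.0780 = +2.5771 (running +3.4169)
  i=3: -0.0838·0.2861 − -0.9250·1.1171 = +1.0094 (running +4.4264)
  i=4: -0.9250·-2.0828 − -1.1886·0.2861 = +2.2667 (running +6.6930)
  i=5: -1.1886·-3.6303 − 0.6849·-2.0828 = +5.7416 (running +12.4346)
  i=6: 0.6849·-2.4048 − 2.5679·-3.6303 = +7.6752 (running +20.1099)
  i=7: 2.5679·-0.4536 − 2.6846·-2.4048 = +5.2910 (running +25.4009)
Area = |Σ|/2 = |25.4009|/2 = 12.7004

Area at t=0.612: 12.7004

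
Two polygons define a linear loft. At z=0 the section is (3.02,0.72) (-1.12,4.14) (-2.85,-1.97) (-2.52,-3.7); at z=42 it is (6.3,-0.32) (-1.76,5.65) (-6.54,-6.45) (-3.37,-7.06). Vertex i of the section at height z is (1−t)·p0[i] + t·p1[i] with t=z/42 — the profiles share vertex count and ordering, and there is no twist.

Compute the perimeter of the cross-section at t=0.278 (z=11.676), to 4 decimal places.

Cross-section at t=0.278: each vertex is (1-t)·p0[i] + t·p1[i].
  v1: (1-0.278)·(3.02,0.72) + 0.278·(6.3,-0.32) = (3.9318,0.4309)
  v2: (1-0.278)·(-1.12,4.14) + 0.278·(-1.76,5.65) = (-1.2979,4.5598)
  v3: (1-0.278)·(-2.85,-1.97) + 0.278·(-6.54,-6.45) = (-3.8758,-3.2154)
  v4: (1-0.278)·(-2.52,-3.7) + 0.278·(-3.37,-7.06) = (-2.7563,-4.6341)
Perimeter = Σ |v_{i+1} − v_i|:
  edge 1→2: √(-5.2298² + 4.1289²) = 6.6632 (running 6.6632)
  edge 2→3: √(-2.5779² + -7.7752²) = 8.1914 (running 14.8546)
  edge 3→4: √(1.1195² + -1.4186²) = 1.8072 (running 16.6618)
  edge 4→1: √(6.6881² + 5.0650²) = 8.3896 (running 25.0514)
Perimeter = 25.0514

Perimeter at t=0.278: 25.0514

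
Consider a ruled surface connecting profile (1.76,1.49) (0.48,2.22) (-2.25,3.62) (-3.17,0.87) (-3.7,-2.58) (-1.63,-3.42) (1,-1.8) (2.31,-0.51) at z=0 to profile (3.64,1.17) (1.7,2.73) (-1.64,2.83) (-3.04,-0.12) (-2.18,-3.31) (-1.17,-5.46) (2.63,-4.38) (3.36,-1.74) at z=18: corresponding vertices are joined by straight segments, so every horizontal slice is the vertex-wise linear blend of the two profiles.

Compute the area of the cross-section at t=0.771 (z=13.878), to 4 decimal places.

Cross-section at t=0.771: each vertex is (1-t)·p0[i] + t·p1[i].
  v1: (1-0.771)·(1.76,1.49) + 0.771·(3.64,1.17) = (3.2095,1.2433)
  v2: (1-0.771)·(0.48,2.22) + 0.771·(1.7,2.73) = (1.4206,2.6132)
  v3: (1-0.771)·(-2.25,3.62) + 0.771·(-1.64,2.83) = (-1.7797,3.0109)
  v4: (1-0.771)·(-3.17,0.87) + 0.771·(-3.04,-0.12) = (-3.0698,0.1067)
  v5: (1-0.771)·(-3.7,-2.58) + 0.771·(-2.18,-3.31) = (-2.5281,-3.1428)
  v6: (1-0.771)·(-1.63,-3.42) + 0.771·(-1.17,-5.46) = (-1.2753,-4.9928)
  v7: (1-0.771)·(1,-1.8) + 0.771·(2.63,-4.38) = (2.2567,-3.7892)
  v8: (1-0.771)·(2.31,-0.51) + 0.771·(3.36,-1.74) = (3.1195,-1.4583)
Shoelace sum Σ(x_i·y_{i+1} − x_{i+1}·y_i):
  i=1: 3.2095·2.6132 − 1.4206·1.2433 = +6.6208 (running +6.6208)
  i=2: 1.4206·3.0109 − -1.7797·2.6132 = +8.9281 (running +15.5489)
  i=3: -1.7797·0.1067 − -3.0698·3.0109 = +9.0529 (running +24.6018)
  i=4: -3.0698·-3.1428 − -2.5281·0.1067 = +9.9175 (running +34.5193)
  i=5: -2.5281·-4.9928 − -1.2753·-3.1428 = +8.6141 (running +43.1334)
  i=6: -1.2753·-3.7892 − 2.2567·-4.9928 = +16.1000 (running +59.2334)
  i=7: 2.2567·-1.4583 − 3.1195·-3.7892 = +8.5295 (running +67.7629)
  i=8: 3.1195·1.2433 − 3.2095·-1.4583 = +8.5590 (running +76.3218)
Area = |Σ|/2 = |76.3218|/2 = 38.1609

Area at t=0.771: 38.1609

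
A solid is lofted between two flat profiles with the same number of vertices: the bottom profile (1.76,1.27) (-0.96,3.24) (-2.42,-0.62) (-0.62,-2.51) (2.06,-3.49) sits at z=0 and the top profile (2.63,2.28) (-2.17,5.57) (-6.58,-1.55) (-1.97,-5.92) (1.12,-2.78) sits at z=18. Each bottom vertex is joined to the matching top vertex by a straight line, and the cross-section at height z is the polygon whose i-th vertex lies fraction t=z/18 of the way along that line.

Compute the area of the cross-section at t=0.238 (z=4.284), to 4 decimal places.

Area at t=0.238: 26.2026

Cross-section at t=0.238: each vertex is (1-t)·p0[i] + t·p1[i].
  v1: (1-0.238)·(1.76,1.27) + 0.238·(2.63,2.28) = (1.9671,1.5104)
  v2: (1-0.238)·(-0.96,3.24) + 0.238·(-2.17,5.57) = (-1.2480,3.7945)
  v3: (1-0.238)·(-2.42,-0.62) + 0.238·(-6.58,-1.55) = (-3.4101,-0.8413)
  v4: (1-0.238)·(-0.62,-2.51) + 0.238·(-1.97,-5.92) = (-0.9413,-3.3216)
  v5: (1-0.238)·(2.06,-3.49) + 0.238·(1.12,-2.78) = (1.8363,-3.3210)
Shoelace sum Σ(x_i·y_{i+1} − x_{i+1}·y_i):
  i=1: 1.9671·3.7945 − -1.2480·1.5104 = +9.3490 (running +9.3490)
  i=2: -1.2480·-0.8413 − -3.4101·3.7945 = +13.9897 (running +23.3387)
  i=3: -3.4101·-3.3216 − -0.9413·-0.8413 = +10.5349 (running +33.8736)
  i=4: -0.9413·-3.3210 − 1.8363·-3.3216 = +9.2254 (running +43.0990)
  i=5: 1.8363·1.5104 − 1.9671·-3.3210 = +9.3061 (running +52.4051)
Area = |Σ|/2 = |52.4051|/2 = 26.2026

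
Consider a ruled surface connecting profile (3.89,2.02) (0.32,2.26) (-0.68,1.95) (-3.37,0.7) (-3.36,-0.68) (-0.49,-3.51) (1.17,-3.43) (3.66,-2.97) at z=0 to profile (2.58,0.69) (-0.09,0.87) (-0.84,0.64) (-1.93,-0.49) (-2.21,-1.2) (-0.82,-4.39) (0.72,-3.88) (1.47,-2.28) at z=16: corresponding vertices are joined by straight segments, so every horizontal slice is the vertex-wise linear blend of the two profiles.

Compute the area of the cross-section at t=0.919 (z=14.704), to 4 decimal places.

Cross-section at t=0.919: each vertex is (1-t)·p0[i] + t·p1[i].
  v1: (1-0.919)·(3.89,2.02) + 0.919·(2.58,0.69) = (2.6861,0.7977)
  v2: (1-0.919)·(0.32,2.26) + 0.919·(-0.09,0.87) = (-0.0568,0.9826)
  v3: (1-0.919)·(-0.68,1.95) + 0.919·(-0.84,0.64) = (-0.8270,0.7461)
  v4: (1-0.919)·(-3.37,0.7) + 0.919·(-1.93,-0.49) = (-2.0466,-0.3936)
  v5: (1-0.919)·(-3.36,-0.68) + 0.919·(-2.21,-1.2) = (-2.3032,-1.1579)
  v6: (1-0.919)·(-0.49,-3.51) + 0.919·(-0.82,-4.39) = (-0.7933,-4.3187)
  v7: (1-0.919)·(1.17,-3.43) + 0.919·(0.72,-3.88) = (0.7564,-3.8436)
  v8: (1-0.919)·(3.66,-2.97) + 0.919·(1.47,-2.28) = (1.6474,-2.3359)
Shoelace sum Σ(x_i·y_{i+1} − x_{i+1}·y_i):
  i=1: 2.6861·0.9826 − -0.0568·0.7977 = +2.6846 (running +2.6846)
  i=2: -0.0568·0.7461 − -0.8270·0.9826 = +0.7703 (running +3.4549)
  i=3: -0.8270·-0.3936 − -2.0466·0.7461 = +1.8525 (running +5.3075)
  i=4: -2.0466·-1.1579 − -2.3032·-0.3936 = +1.4632 (running +6.7707)
  i=5: -2.3032·-4.3187 − -0.7933·-1.1579 = +9.0281 (running +15.7988)
  i=6: -0.7933·-3.8436 − 0.7564·-4.3187 = +6.3159 (running +22.1147)
  i=7: 0.7564·-2.3359 − 1.6474·-3.8436 = +4.5648 (running +26.6795)
  i=8: 1.6474·0.7977 − 2.6861·-2.3359 = +7.5886 (running +34.2682)
Area = |Σ|/2 = |34.2682|/2 = 17.1341

Area at t=0.919: 17.1341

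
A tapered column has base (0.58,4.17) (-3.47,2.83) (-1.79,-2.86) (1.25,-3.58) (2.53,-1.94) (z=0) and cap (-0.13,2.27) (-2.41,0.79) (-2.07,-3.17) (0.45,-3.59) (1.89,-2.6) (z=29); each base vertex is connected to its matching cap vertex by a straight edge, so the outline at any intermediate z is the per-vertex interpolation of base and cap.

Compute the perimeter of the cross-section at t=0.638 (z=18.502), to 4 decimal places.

Cross-section at t=0.638: each vertex is (1-t)·p0[i] + t·p1[i].
  v1: (1-0.638)·(0.58,4.17) + 0.638·(-0.13,2.27) = (0.1270,2.9578)
  v2: (1-0.638)·(-3.47,2.83) + 0.638·(-2.41,0.79) = (-2.7937,1.5285)
  v3: (1-0.638)·(-1.79,-2.86) + 0.638·(-2.07,-3.17) = (-1.9686,-3.0578)
  v4: (1-0.638)·(1.25,-3.58) + 0.638·(0.45,-3.59) = (0.7396,-3.5864)
  v5: (1-0.638)·(2.53,-1.94) + 0.638·(1.89,-2.6) = (2.1217,-2.3611)
Perimeter = Σ |v_{i+1} − v_i|:
  edge 1→2: √(-2.9207² + -1.4293²) = 3.2517 (running 3.2517)
  edge 2→3: √(0.8251² + -4.5863²) = 4.6599 (running 7.9116)
  edge 3→4: √(2.7082² + -0.5286²) = 2.7593 (running 10.6709)
  edge 4→5: √(1.3821² + 1.2253²) = 1.8470 (running 12.5180)
  edge 5→1: √(-1.9947² + 5.3189²) = 5.6806 (running 18.1986)
Perimeter = 18.1986

Perimeter at t=0.638: 18.1986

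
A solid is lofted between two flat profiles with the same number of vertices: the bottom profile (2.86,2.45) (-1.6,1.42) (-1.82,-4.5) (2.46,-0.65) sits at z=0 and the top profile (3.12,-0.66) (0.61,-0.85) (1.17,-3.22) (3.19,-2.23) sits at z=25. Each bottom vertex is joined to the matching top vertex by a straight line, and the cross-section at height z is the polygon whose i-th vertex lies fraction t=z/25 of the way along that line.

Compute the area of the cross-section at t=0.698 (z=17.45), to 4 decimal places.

Area at t=0.698: 8.0845

Cross-section at t=0.698: each vertex is (1-t)·p0[i] + t·p1[i].
  v1: (1-0.698)·(2.86,2.45) + 0.698·(3.12,-0.66) = (3.0415,0.2792)
  v2: (1-0.698)·(-1.6,1.42) + 0.698·(0.61,-0.85) = (-0.0574,-0.1645)
  v3: (1-0.698)·(-1.82,-4.5) + 0.698·(1.17,-3.22) = (0.2670,-3.6066)
  v4: (1-0.698)·(2.46,-0.65) + 0.698·(3.19,-2.23) = (2.9695,-1.7528)
Shoelace sum Σ(x_i·y_{i+1} − x_{i+1}·y_i):
  i=1: 3.0415·-0.1645 − -0.0574·0.2792 = -0.4842 (running -0.4842)
  i=2: -0.0574·-3.6066 − 0.2670·-0.1645 = +0.2510 (running -0.2332)
  i=3: 0.2670·-1.7528 − 2.9695·-3.6066 = +10.2418 (running +10.0086)
  i=4: 2.9695·0.2792 − 3.0415·-1.7528 = +6.1604 (running +16.1690)
Area = |Σ|/2 = |16.1690|/2 = 8.0845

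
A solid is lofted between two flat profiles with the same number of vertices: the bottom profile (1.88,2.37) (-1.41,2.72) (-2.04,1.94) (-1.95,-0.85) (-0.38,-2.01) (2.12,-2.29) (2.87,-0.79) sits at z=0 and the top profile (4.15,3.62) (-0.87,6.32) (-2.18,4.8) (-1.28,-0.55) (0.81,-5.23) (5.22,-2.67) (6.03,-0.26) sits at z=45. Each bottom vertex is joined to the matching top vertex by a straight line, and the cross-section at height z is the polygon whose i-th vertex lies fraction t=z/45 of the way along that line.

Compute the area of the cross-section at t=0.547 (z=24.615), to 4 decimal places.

Cross-section at t=0.547: each vertex is (1-t)·p0[i] + t·p1[i].
  v1: (1-0.547)·(1.88,2.37) + 0.547·(4.15,3.62) = (3.1217,3.0537)
  v2: (1-0.547)·(-1.41,2.72) + 0.547·(-0.87,6.32) = (-1.1146,4.6892)
  v3: (1-0.547)·(-2.04,1.94) + 0.547·(-2.18,4.8) = (-2.1166,3.5044)
  v4: (1-0.547)·(-1.95,-0.85) + 0.547·(-1.28,-0.55) = (-1.5835,-0.6859)
  v5: (1-0.547)·(-0.38,-2.01) + 0.547·(0.81,-5.23) = (0.2709,-3.7713)
  v6: (1-0.547)·(2.12,-2.29) + 0.547·(5.22,-2.67) = (3.8157,-2.4979)
  v7: (1-0.547)·(2.87,-0.79) + 0.547·(6.03,-0.26) = (4.5985,-0.5001)
Shoelace sum Σ(x_i·y_{i+1} − x_{i+1}·y_i):
  i=1: 3.1217·4.6892 − -1.1146·3.0537 = +18.0420 (running +18.0420)
  i=2: -1.1146·3.5044 − -2.1166·4.6892 = +6.0190 (running +24.0610)
  i=3: -2.1166·-0.6859 − -1.5835·3.5044 = +7.0010 (running +31.0620)
  i=4: -1.5835·-3.7713 − 0.2709·-0.6859 = +6.1578 (running +37.2198)
  i=5: 0.2709·-2.4979 − 3.8157·-3.7713 = +13.7136 (running +50.9334)
  i=6: 3.8157·-0.5001 − 4.5985·-2.4979 = +9.5783 (running +60.5116)
  i=7: 4.5985·3.0537 − 3.1217·-0.5001 = +15.6039 (running +76.1155)
Area = |Σ|/2 = |76.1155|/2 = 38.0577

Area at t=0.547: 38.0577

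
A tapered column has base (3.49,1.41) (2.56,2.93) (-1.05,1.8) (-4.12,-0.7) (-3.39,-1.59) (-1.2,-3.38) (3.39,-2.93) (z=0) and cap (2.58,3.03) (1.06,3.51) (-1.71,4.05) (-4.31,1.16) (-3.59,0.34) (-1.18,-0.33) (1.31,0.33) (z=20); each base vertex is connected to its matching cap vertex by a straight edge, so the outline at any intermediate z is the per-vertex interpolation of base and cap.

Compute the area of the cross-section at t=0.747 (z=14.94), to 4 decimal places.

Area at t=0.747: 22.6287

Cross-section at t=0.747: each vertex is (1-t)·p0[i] + t·p1[i].
  v1: (1-0.747)·(3.49,1.41) + 0.747·(2.58,3.03) = (2.8102,2.6201)
  v2: (1-0.747)·(2.56,2.93) + 0.747·(1.06,3.51) = (1.4395,3.3633)
  v3: (1-0.747)·(-1.05,1.8) + 0.747·(-1.71,4.05) = (-1.5430,3.4808)
  v4: (1-0.747)·(-4.12,-0.7) + 0.747·(-4.31,1.16) = (-4.2619,0.6894)
  v5: (1-0.747)·(-3.39,-1.59) + 0.747·(-3.59,0.34) = (-3.5394,-0.1483)
  v6: (1-0.747)·(-1.2,-3.38) + 0.747·(-1.18,-0.33) = (-1.1851,-1.1017)
  v7: (1-0.747)·(3.39,-2.93) + 0.747·(1.31,0.33) = (1.8362,-0.4948)
Shoelace sum Σ(x_i·y_{i+1} − x_{i+1}·y_i):
  i=1: 2.8102·3.3633 − 1.4395·2.6201 = +5.6798 (running +5.6798)
  i=2: 1.4395·3.4808 − -1.5430·3.3633 = +10.2001 (running +15.8800)
  i=3: -1.5430·0.6894 − -4.2619·3.4808 = +13.7709 (running +29.6509)
  i=4: -4.2619·-0.1483 − -3.5394·0.6894 = +3.0721 (running +32.7230)
  i=5: -3.5394·-1.1017 − -1.1851·-0.1483 = +3.7234 (running +36.4465)
  i=6: -1.1851·-0.4948 − 1.8362·-1.1017 = +2.6092 (running +39.0557)
  i=7: 1.8362·2.6201 − 2.8102·-0.4948 = +6.2017 (running +45.2574)
Area = |Σ|/2 = |45.2574|/2 = 22.6287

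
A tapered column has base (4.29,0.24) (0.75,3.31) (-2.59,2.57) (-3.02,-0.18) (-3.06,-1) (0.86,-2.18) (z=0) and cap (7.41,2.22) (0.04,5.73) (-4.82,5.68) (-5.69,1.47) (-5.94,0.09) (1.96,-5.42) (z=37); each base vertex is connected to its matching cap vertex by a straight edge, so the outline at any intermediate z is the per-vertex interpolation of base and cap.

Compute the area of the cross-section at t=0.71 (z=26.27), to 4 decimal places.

Area at t=0.71: 67.5379

Cross-section at t=0.71: each vertex is (1-t)·p0[i] + t·p1[i].
  v1: (1-0.71)·(4.29,0.24) + 0.71·(7.41,2.22) = (6.5052,1.6458)
  v2: (1-0.71)·(0.75,3.31) + 0.71·(0.04,5.73) = (0.2459,5.0282)
  v3: (1-0.71)·(-2.59,2.57) + 0.71·(-4.82,5.68) = (-4.1733,4.7781)
  v4: (1-0.71)·(-3.02,-0.18) + 0.71·(-5.69,1.47) = (-4.9157,0.9915)
  v5: (1-0.71)·(-3.06,-1) + 0.71·(-5.94,0.09) = (-5.1048,-0.2261)
  v6: (1-0.71)·(0.86,-2.18) + 0.71·(1.96,-5.42) = (1.6410,-4.4804)
Shoelace sum Σ(x_i·y_{i+1} − x_{i+1}·y_i):
  i=1: 6.5052·5.0282 − 0.2459·1.6458 = +32.3047 (running +32.3047)
  i=2: 0.2459·4.7781 − -4.1733·5.0282 = +22.1591 (running +54.4639)
  i=3: -4.1733·0.9915 − -4.9157·4.7781 = +19.3499 (running +73.8137)
  i=4: -4.9157·-0.2261 − -5.1048·0.9915 = +6.1728 (running +79.9866)
  i=5: -5.1048·-4.4804 − 1.6410·-0.2261 = +23.2426 (running +103.2292)
  i=6: 1.6410·1.6458 − 6.5052·-4.4804 = +31.8467 (running +135.0758)
Area = |Σ|/2 = |135.0758|/2 = 67.5379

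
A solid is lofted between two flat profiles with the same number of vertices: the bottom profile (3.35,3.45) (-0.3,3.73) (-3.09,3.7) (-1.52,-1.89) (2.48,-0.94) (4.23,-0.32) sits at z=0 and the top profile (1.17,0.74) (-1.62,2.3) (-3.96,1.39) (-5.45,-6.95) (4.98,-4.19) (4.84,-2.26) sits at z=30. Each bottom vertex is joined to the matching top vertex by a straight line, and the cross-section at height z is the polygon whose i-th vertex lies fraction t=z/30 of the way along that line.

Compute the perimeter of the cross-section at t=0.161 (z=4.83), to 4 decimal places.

Perimeter at t=0.161: 23.1304

Cross-section at t=0.161: each vertex is (1-t)·p0[i] + t·p1[i].
  v1: (1-0.161)·(3.35,3.45) + 0.161·(1.17,0.74) = (2.9990,3.0137)
  v2: (1-0.161)·(-0.3,3.73) + 0.161·(-1.62,2.3) = (-0.5125,3.4998)
  v3: (1-0.161)·(-3.09,3.7) + 0.161·(-3.96,1.39) = (-3.2301,3.3281)
  v4: (1-0.161)·(-1.52,-1.89) + 0.161·(-5.45,-6.95) = (-2.1527,-2.7047)
  v5: (1-0.161)·(2.48,-0.94) + 0.161·(4.98,-4.19) = (2.8825,-1.4632)
  v6: (1-0.161)·(4.23,-0.32) + 0.161·(4.84,-2.26) = (4.3282,-0.6323)
Perimeter = Σ |v_{i+1} − v_i|:
  edge 1→2: √(-3.5115² + 0.4861²) = 3.5450 (running 3.5450)
  edge 2→3: √(-2.7176² + -0.1717²) = 2.7230 (running 6.2680)
  edge 3→4: √(1.0773² + -6.0328²) = 6.1282 (running 12.3962)
  edge 4→5: √(5.0352² + 1.2414²) = 5.1860 (running 17.5822)
  edge 5→6: √(1.4457² + 0.8309²) = 1.6675 (running 19.2497)
  edge 6→1: √(-1.3292² + 3.6460²) = 3.8808 (running 23.1304)
Perimeter = 23.1304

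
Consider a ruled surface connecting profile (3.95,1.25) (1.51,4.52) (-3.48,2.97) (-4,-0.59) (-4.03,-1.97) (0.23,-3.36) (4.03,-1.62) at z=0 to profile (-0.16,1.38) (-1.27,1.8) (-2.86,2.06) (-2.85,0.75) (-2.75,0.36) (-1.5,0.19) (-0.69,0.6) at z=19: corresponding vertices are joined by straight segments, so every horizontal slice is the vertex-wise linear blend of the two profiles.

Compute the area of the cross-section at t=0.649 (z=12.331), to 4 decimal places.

Area at t=0.649: 13.3199

Cross-section at t=0.649: each vertex is (1-t)·p0[i] + t·p1[i].
  v1: (1-0.649)·(3.95,1.25) + 0.649·(-0.16,1.38) = (1.2826,1.3344)
  v2: (1-0.649)·(1.51,4.52) + 0.649·(-1.27,1.8) = (-0.2942,2.7547)
  v3: (1-0.649)·(-3.48,2.97) + 0.649·(-2.86,2.06) = (-3.0776,2.3794)
  v4: (1-0.649)·(-4,-0.59) + 0.649·(-2.85,0.75) = (-3.2536,0.2797)
  v5: (1-0.649)·(-4.03,-1.97) + 0.649·(-2.75,0.36) = (-3.1993,-0.4578)
  v6: (1-0.649)·(0.23,-3.36) + 0.649·(-1.5,0.19) = (-0.8928,-1.0560)
  v7: (1-0.649)·(4.03,-1.62) + 0.649·(-0.69,0.6) = (0.9667,-0.1792)
Shoelace sum Σ(x_i·y_{i+1} − x_{i+1}·y_i):
  i=1: 1.2826·2.7547 − -0.2942·1.3344 = +3.9258 (running +3.9258)
  i=2: -0.2942·2.3794 − -3.0776·2.7547 = +7.7779 (running +11.7037)
  i=3: -3.0776·0.2797 − -3.2536·2.3794 = +6.8811 (running +18.5848)
  i=4: -3.2536·-0.4578 − -3.1993·0.2797 = +2.3843 (running +20.9692)
  i=5: -3.1993·-1.0560 − -0.8928·-0.4578 = +2.9699 (running +23.9390)
  i=6: -0.8928·-0.1792 − 0.9667·-1.0560 = +1.1809 (running +25.1199)
  i=7: 0.9667·1.3344 − 1.2826·-0.1792 = +1.5198 (running +26.6398)
Area = |Σ|/2 = |26.6398|/2 = 13.3199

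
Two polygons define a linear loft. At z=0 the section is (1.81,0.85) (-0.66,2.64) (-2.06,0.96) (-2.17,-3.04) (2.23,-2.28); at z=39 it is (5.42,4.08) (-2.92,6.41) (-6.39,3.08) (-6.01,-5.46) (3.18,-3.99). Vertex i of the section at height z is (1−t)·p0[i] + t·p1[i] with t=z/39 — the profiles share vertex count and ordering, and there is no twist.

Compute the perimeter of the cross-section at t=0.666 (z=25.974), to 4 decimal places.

Perimeter at t=0.666: 31.9390

Cross-section at t=0.666: each vertex is (1-t)·p0[i] + t·p1[i].
  v1: (1-0.666)·(1.81,0.85) + 0.666·(5.42,4.08) = (4.2143,3.0012)
  v2: (1-0.666)·(-0.66,2.64) + 0.666·(-2.92,6.41) = (-2.1652,5.1508)
  v3: (1-0.666)·(-2.06,0.96) + 0.666·(-6.39,3.08) = (-4.9438,2.3719)
  v4: (1-0.666)·(-2.17,-3.04) + 0.666·(-6.01,-5.46) = (-4.7274,-4.6517)
  v5: (1-0.666)·(2.23,-2.28) + 0.666·(3.18,-3.99) = (2.8627,-3.4189)
Perimeter = Σ |v_{i+1} − v_i|:
  edge 1→2: √(-6.3794² + 2.1496²) = 6.7319 (running 6.7319)
  edge 2→3: √(-2.7786² + -2.7789²) = 3.9298 (running 10.6616)
  edge 3→4: √(0.2163² + -7.0236²) = 7.0270 (running 17.6886)
  edge 4→5: √(7.5901² + 1.2329²) = 7.6896 (running 25.3782)
  edge 5→1: √(1.3516² + 6.4200²) = 6.5608 (running 31.9390)
Perimeter = 31.9390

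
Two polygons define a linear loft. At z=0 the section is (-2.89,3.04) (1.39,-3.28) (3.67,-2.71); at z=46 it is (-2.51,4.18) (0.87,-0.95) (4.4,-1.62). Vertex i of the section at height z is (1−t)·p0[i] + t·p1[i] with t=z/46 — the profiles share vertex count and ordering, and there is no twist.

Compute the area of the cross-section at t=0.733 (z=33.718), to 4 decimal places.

Cross-section at t=0.733: each vertex is (1-t)·p0[i] + t·p1[i].
  v1: (1-0.733)·(-2.89,3.04) + 0.733·(-2.51,4.18) = (-2.6115,3.8756)
  v2: (1-0.733)·(1.39,-3.28) + 0.733·(0.87,-0.95) = (1.0088,-1.5721)
  v3: (1-0.733)·(3.67,-2.71) + 0.733·(4.4,-1.62) = (4.2051,-1.9110)
Shoelace sum Σ(x_i·y_{i+1} − x_{i+1}·y_i):
  i=1: -2.6115·-1.5721 − 1.0088·3.8756 = +0.1956 (running +0.1956)
  i=2: 1.0088·-1.9110 − 4.2051·-1.5721 = +4.6829 (running +4.8786)
  i=3: 4.2051·3.8756 − -2.6115·-1.9110 = +11.3068 (running +16.1853)
Area = |Σ|/2 = |16.1853|/2 = 8.0927

Area at t=0.733: 8.0927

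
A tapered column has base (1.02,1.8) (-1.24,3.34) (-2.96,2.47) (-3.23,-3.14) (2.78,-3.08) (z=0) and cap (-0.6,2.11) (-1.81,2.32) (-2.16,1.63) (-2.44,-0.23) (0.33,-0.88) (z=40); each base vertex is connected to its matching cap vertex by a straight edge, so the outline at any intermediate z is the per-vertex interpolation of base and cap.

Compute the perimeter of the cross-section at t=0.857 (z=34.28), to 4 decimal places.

Cross-section at t=0.857: each vertex is (1-t)·p0[i] + t·p1[i].
  v1: (1-0.857)·(1.02,1.8) + 0.857·(-0.6,2.11) = (-0.3683,2.0657)
  v2: (1-0.857)·(-1.24,3.34) + 0.857·(-1.81,2.32) = (-1.7285,2.4659)
  v3: (1-0.857)·(-2.96,2.47) + 0.857·(-2.16,1.63) = (-2.2744,1.7501)
  v4: (1-0.857)·(-3.23,-3.14) + 0.857·(-2.44,-0.23) = (-2.5530,-0.6461)
  v5: (1-0.857)·(2.78,-3.08) + 0.857·(0.33,-0.88) = (0.6804,-1.1946)
Perimeter = Σ |v_{i+1} − v_i|:
  edge 1→2: √(-1.3601² + 0.4002²) = 1.4178 (running 1.4178)
  edge 2→3: √(-0.5459² + -0.7157²) = 0.9002 (running 2.3180)
  edge 3→4: √(-0.2786² + -2.3963²) = 2.4124 (running 4.7304)
  edge 4→5: √(3.2333² + -0.5485²) = 3.2795 (running 8.0099)
  edge 5→1: √(-1.0487² + 3.2603²) = 3.4248 (running 11.4346)
Perimeter = 11.4346

Perimeter at t=0.857: 11.4346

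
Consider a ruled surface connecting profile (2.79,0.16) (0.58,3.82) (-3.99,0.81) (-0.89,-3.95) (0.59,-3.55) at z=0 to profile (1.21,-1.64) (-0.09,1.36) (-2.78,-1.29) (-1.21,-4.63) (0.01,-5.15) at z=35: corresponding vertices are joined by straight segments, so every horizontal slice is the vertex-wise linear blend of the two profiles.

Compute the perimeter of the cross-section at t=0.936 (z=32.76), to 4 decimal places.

Cross-section at t=0.936: each vertex is (1-t)·p0[i] + t·p1[i].
  v1: (1-0.936)·(2.79,0.16) + 0.936·(1.21,-1.64) = (1.3111,-1.5248)
  v2: (1-0.936)·(0.58,3.82) + 0.936·(-0.09,1.36) = (-0.0471,1.5174)
  v3: (1-0.936)·(-3.99,0.81) + 0.936·(-2.78,-1.29) = (-2.8574,-1.1556)
  v4: (1-0.936)·(-0.89,-3.95) + 0.936·(-1.21,-4.63) = (-1.1895,-4.5865)
  v5: (1-0.936)·(0.59,-3.55) + 0.936·(0.01,-5.15) = (0.0471,-5.0476)
Perimeter = Σ |v_{i+1} − v_i|:
  edge 1→2: √(-1.3582² + 3.0422²) = 3.3317 (running 3.3317)
  edge 2→3: √(-2.8103² + -2.6730²) = 3.8785 (running 7.2102)
  edge 3→4: √(1.6679² + -3.4309²) = 3.8148 (running 11.0250)
  edge 4→5: √(1.2366² + -0.4611²) = 1.3198 (running 12.3448)
  edge 5→1: √(1.2640² + 3.5228²) = 3.7427 (running 16.0876)
Perimeter = 16.0876

Perimeter at t=0.936: 16.0876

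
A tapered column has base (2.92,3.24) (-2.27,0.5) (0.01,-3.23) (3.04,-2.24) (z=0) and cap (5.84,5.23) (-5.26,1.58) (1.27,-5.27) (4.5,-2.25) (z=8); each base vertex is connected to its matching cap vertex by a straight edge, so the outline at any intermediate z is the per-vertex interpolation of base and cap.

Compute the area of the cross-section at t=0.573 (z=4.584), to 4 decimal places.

Cross-section at t=0.573: each vertex is (1-t)·p0[i] + t·p1[i].
  v1: (1-0.573)·(2.92,3.24) + 0.573·(5.84,5.23) = (4.5932,4.3803)
  v2: (1-0.573)·(-2.27,0.5) + 0.573·(-5.26,1.58) = (-3.9833,1.1188)
  v3: (1-0.573)·(0.01,-3.23) + 0.573·(1.27,-5.27) = (0.7320,-4.3989)
  v4: (1-0.573)·(3.04,-2.24) + 0.573·(4.5,-2.25) = (3.8766,-2.2457)
Shoelace sum Σ(x_i·y_{i+1} − x_{i+1}·y_i):
  i=1: 4.5932·1.1188 − -3.9833·4.3803 = +22.5868 (running +22.5868)
  i=2: -3.9833·-4.3989 − 0.7320·1.1188 = +16.7031 (running +39.2899)
  i=3: 0.7320·-2.2457 − 3.8766·-4.3989 = +15.4089 (running +54.6989)
  i=4: 3.8766·4.3803 − 4.5932·-2.2457 = +27.2955 (running +81.9943)
Area = |Σ|/2 = |81.9943|/2 = 40.9972

Area at t=0.573: 40.9972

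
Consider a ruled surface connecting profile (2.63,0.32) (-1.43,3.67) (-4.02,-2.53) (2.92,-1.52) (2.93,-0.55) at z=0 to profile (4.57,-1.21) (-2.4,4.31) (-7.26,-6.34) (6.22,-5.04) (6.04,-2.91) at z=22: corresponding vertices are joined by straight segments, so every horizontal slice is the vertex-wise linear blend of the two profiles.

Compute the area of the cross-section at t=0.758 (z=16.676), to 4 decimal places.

Cross-section at t=0.758: each vertex is (1-t)·p0[i] + t·p1[i].
  v1: (1-0.758)·(2.63,0.32) + 0.758·(4.57,-1.21) = (4.1005,-0.8397)
  v2: (1-0.758)·(-1.43,3.67) + 0.758·(-2.4,4.31) = (-2.1653,4.1551)
  v3: (1-0.758)·(-4.02,-2.53) + 0.758·(-7.26,-6.34) = (-6.4759,-5.4180)
  v4: (1-0.758)·(2.92,-1.52) + 0.758·(6.22,-5.04) = (5.4214,-4.1882)
  v5: (1-0.758)·(2.93,-0.55) + 0.758·(6.04,-2.91) = (5.2874,-2.3389)
Shoelace sum Σ(x_i·y_{i+1} − x_{i+1}·y_i):
  i=1: 4.1005·4.1551 − -2.1653·-0.8397 = +15.2199 (running +15.2199)
  i=2: -2.1653·-5.4180 − -6.4759·4.1551 = +38.6396 (running +53.8595)
  i=3: -6.4759·-4.1882 − 5.4214·-5.4180 = +56.4952 (running +110.3547)
  i=4: 5.4214·-2.3389 − 5.2874·-4.1882 = +9.4644 (running +119.8191)
  i=5: 5.2874·-0.8397 − 4.1005·-2.3389 = +5.1506 (running +124.9697)
Area = |Σ|/2 = |124.9697|/2 = 62.4848

Area at t=0.758: 62.4848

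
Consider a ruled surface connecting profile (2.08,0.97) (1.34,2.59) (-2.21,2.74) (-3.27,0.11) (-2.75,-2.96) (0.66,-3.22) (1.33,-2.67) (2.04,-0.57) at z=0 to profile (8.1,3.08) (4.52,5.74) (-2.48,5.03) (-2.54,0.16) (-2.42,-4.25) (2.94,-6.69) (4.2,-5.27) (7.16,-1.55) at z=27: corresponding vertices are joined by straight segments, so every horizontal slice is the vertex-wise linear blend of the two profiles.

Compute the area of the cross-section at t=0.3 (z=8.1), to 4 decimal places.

Cross-section at t=0.3: each vertex is (1-t)·p0[i] + t·p1[i].
  v1: (1-0.3)·(2.08,0.97) + 0.3·(8.1,3.08) = (3.8860,1.6030)
  v2: (1-0.3)·(1.34,2.59) + 0.3·(4.52,5.74) = (2.2940,3.5350)
  v3: (1-0.3)·(-2.21,2.74) + 0.3·(-2.48,5.03) = (-2.2910,3.4270)
  v4: (1-0.3)·(-3.27,0.11) + 0.3·(-2.54,0.16) = (-3.0510,0.1250)
  v5: (1-0.3)·(-2.75,-2.96) + 0.3·(-2.42,-4.25) = (-2.6510,-3.3470)
  v6: (1-0.3)·(0.66,-3.22) + 0.3·(2.94,-6.69) = (1.3440,-4.2610)
  v7: (1-0.3)·(1.33,-2.67) + 0.3·(4.2,-5.27) = (2.1910,-3.4500)
  v8: (1-0.3)·(2.04,-0.57) + 0.3·(7.16,-1.55) = (3.5760,-0.8640)
Shoelace sum Σ(x_i·y_{i+1} − x_{i+1}·y_i):
  i=1: 3.8860·3.5350 − 2.2940·1.6030 = +10.0597 (running +10.0597)
  i=2: 2.2940·3.4270 − -2.2910·3.5350 = +15.9602 (running +26.0200)
  i=3: -2.2910·0.1250 − -3.0510·3.4270 = +10.1694 (running +36.1894)
  i=4: -3.0510·-3.3470 − -2.6510·0.1250 = +10.5431 (running +46.7324)
  i=5: -2.6510·-4.2610 − 1.3440·-3.3470 = +15.7943 (running +62.5267)
  i=6: 1.3440·-3.4500 − 2.1910·-4.2610 = +4.6991 (running +67.2258)
  i=7: 2.1910·-0.8640 − 3.5760·-3.4500 = +10.4442 (running +77.6699)
  i=8: 3.5760·1.6030 − 3.8860·-0.8640 = +9.0898 (running +86.7598)
Area = |Σ|/2 = |86.7598|/2 = 43.3799

Area at t=0.3: 43.3799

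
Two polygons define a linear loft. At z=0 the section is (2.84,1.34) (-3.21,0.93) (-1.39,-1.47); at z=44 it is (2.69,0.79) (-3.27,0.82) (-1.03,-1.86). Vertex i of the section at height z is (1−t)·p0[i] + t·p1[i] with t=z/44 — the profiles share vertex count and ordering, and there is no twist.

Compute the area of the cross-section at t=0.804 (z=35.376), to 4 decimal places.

Cross-section at t=0.804: each vertex is (1-t)·p0[i] + t·p1[i].
  v1: (1-0.804)·(2.84,1.34) + 0.804·(2.69,0.79) = (2.7194,0.8978)
  v2: (1-0.804)·(-3.21,0.93) + 0.804·(-3.27,0.82) = (-3.2582,0.8416)
  v3: (1-0.804)·(-1.39,-1.47) + 0.804·(-1.03,-1.86) = (-1.1006,-1.7836)
Shoelace sum Σ(x_i·y_{i+1} − x_{i+1}·y_i):
  i=1: 2.7194·0.8416 − -3.2582·0.8978 = +5.2138 (running +5.2138)
  i=2: -3.2582·-1.7836 − -1.1006·0.8416 = +6.7375 (running +11.9512)
  i=3: -1.1006·0.8978 − 2.7194·-1.7836 = +3.8621 (running +15.8134)
Area = |Σ|/2 = |15.8134|/2 = 7.9067

Area at t=0.804: 7.9067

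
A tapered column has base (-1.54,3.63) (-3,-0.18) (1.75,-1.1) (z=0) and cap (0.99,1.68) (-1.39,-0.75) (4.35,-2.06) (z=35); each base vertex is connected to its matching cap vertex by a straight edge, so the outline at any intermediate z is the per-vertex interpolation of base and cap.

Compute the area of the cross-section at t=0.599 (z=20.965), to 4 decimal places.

Cross-section at t=0.599: each vertex is (1-t)·p0[i] + t·p1[i].
  v1: (1-0.599)·(-1.54,3.63) + 0.599·(0.99,1.68) = (-0.0245,2.4619)
  v2: (1-0.599)·(-3,-0.18) + 0.599·(-1.39,-0.75) = (-2.0356,-0.5214)
  v3: (1-0.599)·(1.75,-1.1) + 0.599·(4.35,-2.06) = (3.3074,-1.6750)
Shoelace sum Σ(x_i·y_{i+1} − x_{i+1}·y_i):
  i=1: -0.0245·-0.5214 − -2.0356·2.4619 = +5.0244 (running +5.0244)
  i=2: -2.0356·-1.6750 − 3.3074·-0.5214 = +5.1343 (running +10.1587)
  i=3: 3.3074·2.4619 − -0.0245·-1.6750 = +8.1016 (running +18.2602)
Area = |Σ|/2 = |18.2602|/2 = 9.1301

Area at t=0.599: 9.1301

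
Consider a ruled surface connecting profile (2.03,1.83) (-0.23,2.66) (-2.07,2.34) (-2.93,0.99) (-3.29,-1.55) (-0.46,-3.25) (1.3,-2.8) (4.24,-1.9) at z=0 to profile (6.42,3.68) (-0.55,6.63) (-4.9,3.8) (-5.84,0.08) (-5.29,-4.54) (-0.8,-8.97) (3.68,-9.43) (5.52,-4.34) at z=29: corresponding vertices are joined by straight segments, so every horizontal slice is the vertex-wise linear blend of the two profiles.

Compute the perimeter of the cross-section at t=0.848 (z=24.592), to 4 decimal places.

Perimeter at t=0.848: 41.4376

Cross-section at t=0.848: each vertex is (1-t)·p0[i] + t·p1[i].
  v1: (1-0.848)·(2.03,1.83) + 0.848·(6.42,3.68) = (5.7527,3.3988)
  v2: (1-0.848)·(-0.23,2.66) + 0.848·(-0.55,6.63) = (-0.5014,6.0266)
  v3: (1-0.848)·(-2.07,2.34) + 0.848·(-4.9,3.8) = (-4.4698,3.5781)
  v4: (1-0.848)·(-2.93,0.99) + 0.848·(-5.84,0.08) = (-5.3977,0.2183)
  v5: (1-0.848)·(-3.29,-1.55) + 0.848·(-5.29,-4.54) = (-4.9860,-4.0855)
  v6: (1-0.848)·(-0.46,-3.25) + 0.848·(-0.8,-8.97) = (-0.7483,-8.1006)
  v7: (1-0.848)·(1.3,-2.8) + 0.848·(3.68,-9.43) = (3.3182,-8.4222)
  v8: (1-0.848)·(4.24,-1.9) + 0.848·(5.52,-4.34) = (5.3254,-3.9691)
Perimeter = Σ |v_{i+1} − v_i|:
  edge 1→2: √(-6.2541² + 2.6278²) = 6.7837 (running 6.7837)
  edge 2→3: √(-3.9685² + -2.4485²) = 4.6630 (running 11.4467)
  edge 3→4: √(-0.9278² + -3.3598²) = 3.4855 (running 14.9323)
  edge 4→5: √(0.4117² + -4.3038²) = 4.3235 (running 19.2557)
  edge 5→6: √(4.2377² + -4.0150²) = 5.8377 (running 25.0934)
  edge 6→7: √(4.0666² + -0.3217²) = 4.0793 (running 29.1727)
  edge 7→8: √(2.0072² + 4.4531²) = 4.8846 (running 34.0573)
  edge 8→1: √(0.4273² + 7.3679²) = 7.3803 (running 41.4376)
Perimeter = 41.4376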